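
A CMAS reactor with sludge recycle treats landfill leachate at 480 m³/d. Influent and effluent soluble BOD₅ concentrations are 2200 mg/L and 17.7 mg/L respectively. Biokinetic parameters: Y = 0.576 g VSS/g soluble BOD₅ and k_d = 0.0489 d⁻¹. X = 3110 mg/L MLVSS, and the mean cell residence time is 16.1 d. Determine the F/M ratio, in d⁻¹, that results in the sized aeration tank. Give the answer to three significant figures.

Rearranging the biomass balance for a CMAS with decay, V = Y·Q·ΔS·θ_c / [X·(1+k_d θ_c)] = 0.576 × 480 × (2200 − 17.7) × 16.1 / [3110 × (1 + 0.0489 × 16.1)] = 9.71×10^6 / 5558 = 1748 m³.
Food-to-microorganism ratio F/M = Q S₀ / (V X) = 480 × 2200 / (1748 × 3110) = 0.1943 d⁻¹.

F/M ≈ 0.194 d⁻¹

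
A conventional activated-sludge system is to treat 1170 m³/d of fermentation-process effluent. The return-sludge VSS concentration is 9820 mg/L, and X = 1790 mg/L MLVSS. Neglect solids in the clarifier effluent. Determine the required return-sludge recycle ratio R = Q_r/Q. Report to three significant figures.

Solids balance on the clarifier gives (1+R)X = R·X_r, so R = X/(X_r − X) = 1790 / (9820 − 1790) = 0.2229.

R ≈ 0.223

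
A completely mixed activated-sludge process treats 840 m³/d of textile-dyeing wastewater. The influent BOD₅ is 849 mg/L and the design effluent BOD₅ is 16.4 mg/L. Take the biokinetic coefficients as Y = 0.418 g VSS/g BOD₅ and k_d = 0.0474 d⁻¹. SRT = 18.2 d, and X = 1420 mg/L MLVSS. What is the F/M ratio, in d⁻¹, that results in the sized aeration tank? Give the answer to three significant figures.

Steady-state biomass mass balance: V·X·(1 + k_d·θ_c) = Y·Q·(S₀ − S)·θ_c, so V = 0.418 × 840 × (849 − 16.4) × 18.2 / [1420 × (1 + 0.0474 × 18.2)] = 5.32×10^6 / 2645 = 2012 m³.
F/M = applied load / biomass = Q·S₀/(V·X) = 840 × 849 / (2012 × 1420) = 0.2497 d⁻¹.

F/M ≈ 0.250 d⁻¹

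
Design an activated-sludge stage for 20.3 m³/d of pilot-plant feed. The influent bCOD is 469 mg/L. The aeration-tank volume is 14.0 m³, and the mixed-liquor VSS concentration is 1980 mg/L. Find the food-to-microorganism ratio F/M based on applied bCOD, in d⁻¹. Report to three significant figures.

F/M ≈ 0.343 d⁻¹

F/M = applied load / biomass = Q·S₀/(V·X) = 20.3 × 469 / (14.00 × 1980) = 0.3435 d⁻¹.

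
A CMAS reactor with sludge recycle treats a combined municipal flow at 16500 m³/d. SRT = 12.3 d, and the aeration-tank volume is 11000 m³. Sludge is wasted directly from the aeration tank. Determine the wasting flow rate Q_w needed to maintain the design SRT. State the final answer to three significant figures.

Q_w ≈ 894 m³/d

For wasting at MLVSS concentration, Q_w = V/θ_c = 11000/12.3 = 894.3 m³/d.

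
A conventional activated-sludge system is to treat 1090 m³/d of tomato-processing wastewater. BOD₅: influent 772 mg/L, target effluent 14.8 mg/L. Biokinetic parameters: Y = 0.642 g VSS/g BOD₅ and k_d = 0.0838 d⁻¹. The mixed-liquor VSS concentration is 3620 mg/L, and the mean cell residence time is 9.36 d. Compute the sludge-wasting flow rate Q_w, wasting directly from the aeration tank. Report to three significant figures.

Steady-state biomass mass balance: V·X·(1 + k_d·θ_c) = Y·Q·(S₀ − S)·θ_c, so V = 0.642 × 1090 × (772 − 14.8) × 9.36 / [3620 × (1 + 0.0838 × 9.36)] = 4.96×10^6 / 6459 = 767.8 m³.
With mixed-liquor wasting, θ_c = V/Q_w, so Q_w = V/θ_c = 767.8/9.36 = 82.03 m³/d.

Q_w ≈ 82.0 m³/d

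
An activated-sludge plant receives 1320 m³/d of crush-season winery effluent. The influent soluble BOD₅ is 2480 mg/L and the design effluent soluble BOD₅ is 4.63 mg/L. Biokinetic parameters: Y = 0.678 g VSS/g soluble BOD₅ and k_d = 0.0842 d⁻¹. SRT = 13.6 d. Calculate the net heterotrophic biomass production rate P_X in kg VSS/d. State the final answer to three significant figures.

The observed yield is Y_obs = Y/(1 + k_d·θ_c) = 0.678 / (1 + 0.0842 × 13.6) = 0.678 / 2.145 = 0.3161 g VSS per g soluble BOD₅ removed.
Substrate removed = Q·(S₀ − S) = 1320 m³/d × (2480 − 4.63) g/m³ = 3.27×10^6 g/d = 3267 kg/d.
Biomass produced: P_X = Y_obs·Q·ΔS = 0.3161 × 3267 ≈ 1033 kg VSS/d.

P_X ≈ 1030 kg VSS/d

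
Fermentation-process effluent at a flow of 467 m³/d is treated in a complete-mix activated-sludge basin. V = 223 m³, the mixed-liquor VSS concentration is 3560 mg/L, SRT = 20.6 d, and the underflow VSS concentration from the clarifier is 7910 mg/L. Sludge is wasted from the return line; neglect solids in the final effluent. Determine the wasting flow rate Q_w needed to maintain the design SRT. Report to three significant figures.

θ_c = V·X/(Q_w·X_r) when wasting from the recycle, so Q_w = V·X/(θ_c·X_r) = 223.0 × 3560 / (20.6 × 7910) = 4.872 m³/d.

Q_w ≈ 4.87 m³/d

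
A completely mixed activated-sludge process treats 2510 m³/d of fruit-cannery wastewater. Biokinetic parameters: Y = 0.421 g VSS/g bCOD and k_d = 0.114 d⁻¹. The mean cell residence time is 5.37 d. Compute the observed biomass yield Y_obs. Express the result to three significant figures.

Observed yield with endogenous decay: Y_obs = Y / (1 + k_d·θ_c) = 0.421 / (1 + 0.114 × 5.37) = 0.421 / 1.612 = 0.2611 g VSS/g bCOD.

Y_obs ≈ 0.261 g VSS/g bCOD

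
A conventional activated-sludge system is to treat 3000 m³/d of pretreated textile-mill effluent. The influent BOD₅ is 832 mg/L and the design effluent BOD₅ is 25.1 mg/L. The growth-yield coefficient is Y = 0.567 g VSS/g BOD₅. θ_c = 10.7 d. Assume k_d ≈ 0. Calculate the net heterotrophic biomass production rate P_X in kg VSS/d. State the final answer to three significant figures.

P_X ≈ 1370 kg VSS/d

No decay correction is needed, so Y_obs = Y = 0.567.
Substrate removed = Q·(S₀ − S) = 3000 m³/d × (832 − 25.1) g/m³ = 2.42×10^6 g/d = 2421 kg/d.
P_X = Y_obs · Q(S₀ − S) = 0.5670 × 2421 = 1373 kg VSS/d.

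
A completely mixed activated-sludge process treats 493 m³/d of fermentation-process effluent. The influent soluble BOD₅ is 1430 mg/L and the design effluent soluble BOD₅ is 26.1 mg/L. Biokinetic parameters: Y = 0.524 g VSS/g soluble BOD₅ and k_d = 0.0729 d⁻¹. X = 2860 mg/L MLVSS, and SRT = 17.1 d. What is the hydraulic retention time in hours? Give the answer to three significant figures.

From the SRT design equation V = Y Q (S₀−S) θ_c / [X (1 + k_d θ_c)] = 0.524 × 493 × (1430 − 26.1) × 17.1 / [2860 × (1 + 0.0729 × 17.1)] = 6.2×10^6 / 6425 = 965.2 m³.
HRT = V/Q = 965.2 m³ / 493 m³·d⁻¹ = 1.958 d × 24 = 46.99 h.

τ ≈ 47.0 h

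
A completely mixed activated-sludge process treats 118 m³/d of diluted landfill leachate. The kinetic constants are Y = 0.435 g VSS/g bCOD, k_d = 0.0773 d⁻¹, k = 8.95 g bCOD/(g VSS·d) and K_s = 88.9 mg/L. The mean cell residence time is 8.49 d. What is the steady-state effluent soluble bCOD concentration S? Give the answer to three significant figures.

From the Monod/SRT balance for a CMAS, S = K_s·(1+k_d θ_c)/[θ_c·(Y k − k_d) − 1] = 88.9 × (1 + 0.0773 × 8.49) / [8.49 × (0.435 × 8.95 − 0.0773) − 1] = 147.2 / 31.40 = 4.690 mg/L.

S ≈ 4.69 mg/L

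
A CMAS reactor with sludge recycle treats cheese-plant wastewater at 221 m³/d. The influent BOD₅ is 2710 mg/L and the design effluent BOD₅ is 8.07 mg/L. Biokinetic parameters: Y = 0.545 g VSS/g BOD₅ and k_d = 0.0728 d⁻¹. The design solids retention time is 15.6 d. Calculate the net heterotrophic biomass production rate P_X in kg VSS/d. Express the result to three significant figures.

The observed yield is Y_obs = Y/(1 + k_d·θ_c) = 0.545 / (1 + 0.0728 × 15.6) = 0.545 / 2.136 = 0.2552 g VSS per g BOD₅ removed.
Substrate removed = Q·(S₀ − S) = 221 m³/d × (2710 − 8.07) g/m³ = 5.97×10^5 g/d = 597.1 kg/d.
Biomass produced: P_X = Y_obs·Q·ΔS = 0.2552 × 597.1 ≈ 152.4 kg VSS/d.

P_X ≈ 152 kg VSS/d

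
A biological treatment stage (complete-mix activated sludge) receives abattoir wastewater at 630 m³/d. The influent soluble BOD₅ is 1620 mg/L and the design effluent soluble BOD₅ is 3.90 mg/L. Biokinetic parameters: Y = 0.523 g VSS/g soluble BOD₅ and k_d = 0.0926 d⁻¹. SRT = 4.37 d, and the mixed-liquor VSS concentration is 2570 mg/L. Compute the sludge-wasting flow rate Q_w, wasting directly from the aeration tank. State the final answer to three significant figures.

Q_w ≈ 148 m³/d

From the SRT design equation V = Y Q (S₀−S) θ_c / [X (1 + k_d θ_c)] = 0.523 × 630 × (1620 − 3.90) × 4.37 / [2570 × (1 + 0.0926 × 4.37)] = 2.33×10^6 / 3610 = 644.6 m³.
Wasting from the aeration tank: Q_w = V / θ_c = 644.6 / 4.37 = 147.5 m³/d.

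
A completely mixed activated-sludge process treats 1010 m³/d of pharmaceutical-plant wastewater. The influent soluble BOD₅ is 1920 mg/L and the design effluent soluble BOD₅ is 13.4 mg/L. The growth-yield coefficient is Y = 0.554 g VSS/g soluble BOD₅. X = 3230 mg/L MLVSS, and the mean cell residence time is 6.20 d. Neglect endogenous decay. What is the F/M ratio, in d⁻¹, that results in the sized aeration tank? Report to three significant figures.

V·X = Y·Q·ΔS·θ_c gives V = 0.554 × 1010 × (1920 − 13.4) × 6.20 / 3230 = 2048 m³.
Food-to-microorganism ratio F/M = Q S₀ / (V X) = 1010 × 1920 / (2048 × 3230) = 0.2932 d⁻¹.

F/M ≈ 0.293 d⁻¹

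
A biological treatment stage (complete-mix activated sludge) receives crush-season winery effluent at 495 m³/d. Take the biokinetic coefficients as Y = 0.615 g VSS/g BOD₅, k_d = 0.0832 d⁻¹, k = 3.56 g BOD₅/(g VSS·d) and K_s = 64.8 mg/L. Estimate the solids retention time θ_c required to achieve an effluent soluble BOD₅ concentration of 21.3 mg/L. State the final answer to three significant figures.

Specific growth rate at S = 21.3 mg/L: μ = YkS/(K_s+S) = 0.615·3.56·21.3/(64.8+21.3) = 0.5416 d⁻¹.
1/θ_c = 0.5416 − 0.0832 = 0.4584 d⁻¹, so θ_c = 2.181 d.

θ_c ≈ 2.18 d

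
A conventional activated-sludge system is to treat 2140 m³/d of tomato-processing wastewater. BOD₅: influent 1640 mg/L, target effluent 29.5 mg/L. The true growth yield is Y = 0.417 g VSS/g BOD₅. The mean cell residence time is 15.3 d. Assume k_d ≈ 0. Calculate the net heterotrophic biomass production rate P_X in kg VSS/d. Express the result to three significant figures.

P_X ≈ 1440 kg VSS/d

Since k_d ≈ 0, Y_obs = Y = 0.417 g VSS/g BOD₅.
Mass of BOD₅ removed per day: Q(S₀ − S) = 2140 × 1610 g/m³ = 3446 kg/d.
P_X = Y_obs · Q(S₀ − S) = 0.4170 × 3446 = 1437 kg VSS/d.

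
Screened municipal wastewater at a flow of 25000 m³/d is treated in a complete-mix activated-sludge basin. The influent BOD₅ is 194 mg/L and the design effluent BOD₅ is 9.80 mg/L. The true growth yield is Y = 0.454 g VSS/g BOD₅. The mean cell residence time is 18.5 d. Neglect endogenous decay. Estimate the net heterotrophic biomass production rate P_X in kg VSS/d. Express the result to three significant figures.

P_X ≈ 2090 kg VSS/d

With endogenous decay neglected, the observed yield equals the true yield: Y_obs = Y = 0.454 g VSS/g BOD₅.
ΔS = 194 − 9.80 = 184.2 mg/L, so the substrate removal rate is 25000 × 184.2/1000 = 4605 kg BOD₅/d.
Net biomass production P_X = Y_obs × Q·(S₀ − S) = 0.4540 × 4605 = 2091 kg VSS/d.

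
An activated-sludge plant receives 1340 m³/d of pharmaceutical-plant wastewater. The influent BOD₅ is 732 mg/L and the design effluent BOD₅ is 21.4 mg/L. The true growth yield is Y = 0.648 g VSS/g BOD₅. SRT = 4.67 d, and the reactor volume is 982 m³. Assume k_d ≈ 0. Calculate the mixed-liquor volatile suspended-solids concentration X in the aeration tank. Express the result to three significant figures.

Without decay, X = Y Q (S₀−S) θ_c / V = 0.648 × 1340 × (732 − 21.4) × 4.67 / 982 = 2934 mg/L.

X ≈ 2930 mg/L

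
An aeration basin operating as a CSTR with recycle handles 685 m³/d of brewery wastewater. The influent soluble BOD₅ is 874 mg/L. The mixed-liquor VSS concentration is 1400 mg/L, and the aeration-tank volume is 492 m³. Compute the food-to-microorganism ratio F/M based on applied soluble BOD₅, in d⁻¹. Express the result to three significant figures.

Food-to-microorganism ratio F/M = Q S₀ / (V X) = 685 × 874 / (492.0 × 1400) = 0.8692 d⁻¹.

F/M ≈ 0.869 d⁻¹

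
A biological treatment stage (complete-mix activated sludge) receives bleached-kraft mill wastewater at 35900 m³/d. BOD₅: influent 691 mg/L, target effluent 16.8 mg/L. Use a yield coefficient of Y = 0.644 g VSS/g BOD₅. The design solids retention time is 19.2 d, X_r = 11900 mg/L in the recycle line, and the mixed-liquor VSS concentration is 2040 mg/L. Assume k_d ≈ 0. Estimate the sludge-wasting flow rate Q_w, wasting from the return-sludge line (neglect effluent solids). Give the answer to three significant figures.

Biomass mass balance (decay neglected): V·X = Y·Q·(S₀ − S)·θ_c, so V = 0.644 × 35900 × (691 − 16.8) × 19.2 / 2040 = 146703 m³.
Q_w = (V·X)/(θ_c X_r) = 146703 × 2040 / (19.2 × 11900) = 1310 m³/d.

Q_w ≈ 1310 m³/d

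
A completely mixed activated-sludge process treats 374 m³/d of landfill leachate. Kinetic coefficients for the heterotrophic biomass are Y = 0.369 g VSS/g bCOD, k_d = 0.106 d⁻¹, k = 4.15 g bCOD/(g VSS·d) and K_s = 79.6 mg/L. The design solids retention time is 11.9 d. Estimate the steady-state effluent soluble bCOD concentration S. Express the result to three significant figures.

S ≈ 11.3 mg/L

For a completely mixed reactor with recycle the Lawrence–McCarty relation gives S = K_s·(1 + k_d·θ_c) / [θ_c·(Y·k − k_d) − 1] = 79.6 × (1 + 0.106 × 11.9) / [11.9 × (0.369 × 4.15 − 0.106) − 1] = 180.0 / 15.96 = 11.28 mg/L.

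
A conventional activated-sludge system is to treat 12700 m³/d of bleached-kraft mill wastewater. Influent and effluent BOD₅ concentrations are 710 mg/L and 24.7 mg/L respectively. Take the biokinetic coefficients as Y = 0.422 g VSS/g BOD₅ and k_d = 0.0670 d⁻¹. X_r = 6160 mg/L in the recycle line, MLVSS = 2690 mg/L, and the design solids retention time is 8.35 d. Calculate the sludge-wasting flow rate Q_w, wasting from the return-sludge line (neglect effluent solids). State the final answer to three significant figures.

Q_w ≈ 382 m³/d

Rearranging the biomass balance for a CMAS with decay, V = Y·Q·ΔS·θ_c / [X·(1+k_d θ_c)] = 0.422 × 12700 × (710 − 24.7) × 8.35 / [2690 × (1 + 0.0670 × 8.35)] = 3.07×10^7 / 4195 = 7311 m³.
Q_w = (V·X)/(θ_c X_r) = 7311 × 2690 / (8.35 × 6160) = 382.3 m³/d.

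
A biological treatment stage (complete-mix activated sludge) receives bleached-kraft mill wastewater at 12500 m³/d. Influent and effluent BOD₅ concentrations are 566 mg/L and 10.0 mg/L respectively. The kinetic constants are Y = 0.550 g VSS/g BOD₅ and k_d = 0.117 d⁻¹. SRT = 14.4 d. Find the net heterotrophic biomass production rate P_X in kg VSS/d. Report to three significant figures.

The observed yield is Y_obs = Y/(1 + k_d·θ_c) = 0.550 / (1 + 0.117 × 14.4) = 0.550 / 2.685 = 0.2049 g VSS per g BOD₅ removed.
Mass of BOD₅ removed per day: Q(S₀ − S) = 12500 × 556.0 g/m³ = 6950 kg/d.
P_X = Y_obs · Q(S₀ − S) = 0.2049 × 6950 = 1424 kg VSS/d.

P_X ≈ 1420 kg VSS/d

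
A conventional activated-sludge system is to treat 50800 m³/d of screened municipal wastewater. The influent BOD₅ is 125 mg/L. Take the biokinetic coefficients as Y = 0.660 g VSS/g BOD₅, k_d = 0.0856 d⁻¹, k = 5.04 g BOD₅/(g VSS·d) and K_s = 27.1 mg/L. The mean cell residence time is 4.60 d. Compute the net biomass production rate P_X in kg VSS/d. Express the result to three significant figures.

For a completely mixed reactor with recycle the Lawrence–McCarty relation gives S = K_s·(1 + k_d·θ_c) / [θ_c·(Y·k − k_d) − 1] = 27.1 × (1 + 0.0856 × 4.60) / [4.60 × (0.660 × 5.04 − 0.0856) − 1] = 37.77 / 13.91 = 2.716 mg/L.
Y_obs = Y / (1 + k_d θ_c) = 0.660 / (1 + 0.0856 × 4.60) = 0.660 / 1.394 = 0.4735.
ΔS = 125 − 2.72 = 122.3 mg/L, so the substrate removal rate is 50800 × 122.3/1000 = 6212 kg BOD₅/d.
So the net sludge growth is P_X = 0.4735 × 6212 = 2942 kg VSS/d.

P_X ≈ 2940 kg VSS/d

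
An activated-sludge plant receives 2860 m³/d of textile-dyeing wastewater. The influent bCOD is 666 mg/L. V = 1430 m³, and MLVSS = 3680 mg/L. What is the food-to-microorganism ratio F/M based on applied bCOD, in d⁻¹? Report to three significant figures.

F/M ≈ 0.362 d⁻¹

F/M = Q·S₀ / (V·X) = 2860 × 666 / (1430 × 3680) = 0.3620 g bCOD·(g VSS·d)⁻¹.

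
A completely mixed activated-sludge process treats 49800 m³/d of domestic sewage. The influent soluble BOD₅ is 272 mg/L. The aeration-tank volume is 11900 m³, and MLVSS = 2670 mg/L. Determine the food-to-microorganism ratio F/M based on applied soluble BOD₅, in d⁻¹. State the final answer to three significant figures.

F/M ≈ 0.426 d⁻¹

Food-to-microorganism ratio F/M = Q S₀ / (V X) = 49800 × 272 / (11900 × 2670) = 0.4263 d⁻¹.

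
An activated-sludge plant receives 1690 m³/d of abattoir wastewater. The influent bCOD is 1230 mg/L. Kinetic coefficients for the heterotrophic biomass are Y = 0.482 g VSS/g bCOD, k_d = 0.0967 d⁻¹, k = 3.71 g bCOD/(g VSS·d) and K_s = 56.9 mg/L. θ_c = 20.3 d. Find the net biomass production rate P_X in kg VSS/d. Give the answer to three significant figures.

From the Monod/SRT balance for a CMAS, S = K_s·(1+k_d θ_c)/[θ_c·(Y k − k_d) − 1] = 56.9 × (1 + 0.0967 × 20.3) / [20.3 × (0.482 × 3.71 − 0.0967) − 1] = 168.6 / 33.34 = 5.057 mg/L.
Correct the yield for decay: Y_obs = Y/(1 + k_d θ_c) = 0.482 / (1 + 0.0967 × 20.3) = 0.482 / 2.963 = 0.1627.
Mass of bCOD removed per day: Q(S₀ − S) = 1690 × 1225 g/m³ = 2070 kg/d.
Net biomass production P_X = Y_obs × Q·(S₀ − S) = 0.1627 × 2070 = 336.8 kg VSS/d.

P_X ≈ 337 kg VSS/d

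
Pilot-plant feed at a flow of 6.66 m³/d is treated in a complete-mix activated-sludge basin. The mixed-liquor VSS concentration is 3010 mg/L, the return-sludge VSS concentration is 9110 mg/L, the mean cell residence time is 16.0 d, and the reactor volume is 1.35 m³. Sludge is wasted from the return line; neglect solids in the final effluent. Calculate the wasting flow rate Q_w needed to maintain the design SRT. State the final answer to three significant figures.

Wasting from the return line (neglecting effluent solids): Q_w = V·X / (θ_c·X_r) = 1.350 × 3010 / (16.0 × 9110) = 0.02788 m³/d.

Q_w ≈ 0.0279 m³/d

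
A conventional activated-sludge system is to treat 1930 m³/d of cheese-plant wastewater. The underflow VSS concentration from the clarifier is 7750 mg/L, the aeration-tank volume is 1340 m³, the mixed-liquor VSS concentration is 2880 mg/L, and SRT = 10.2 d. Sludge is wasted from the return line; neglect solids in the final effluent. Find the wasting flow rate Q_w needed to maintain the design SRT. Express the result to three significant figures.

Q_w ≈ 48.8 m³/d

θ_c = V·X/(Q_w·X_r) when wasting from the recycle, so Q_w = V·X/(θ_c·X_r) = 1340 × 2880 / (10.2 × 7750) = 48.82 m³/d.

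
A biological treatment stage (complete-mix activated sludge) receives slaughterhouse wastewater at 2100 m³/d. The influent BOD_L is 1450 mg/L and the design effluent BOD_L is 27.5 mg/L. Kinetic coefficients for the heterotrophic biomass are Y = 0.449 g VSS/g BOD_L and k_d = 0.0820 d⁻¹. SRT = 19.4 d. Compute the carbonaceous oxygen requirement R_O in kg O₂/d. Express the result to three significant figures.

R_O ≈ 2250 kg O₂/d

Correct the yield for decay: Y_obs = Y/(1 + k_d θ_c) = 0.449 / (1 + 0.0820 × 19.4) = 0.449 / 2.591 = 0.1733.
Q·(S₀ − S) = 2100 × (1450 − 27.5) × 10⁻³ = 2987 kg/d removed.
Biomass synthesised: P_X = Y_obs × 2987 = 517.7 kg VSS/d.
Carbonaceous O₂ demand = substrate oxidised − cell-mass equivalent = 2987 − 1.42 × 517.7 = 2252 kg O₂/d.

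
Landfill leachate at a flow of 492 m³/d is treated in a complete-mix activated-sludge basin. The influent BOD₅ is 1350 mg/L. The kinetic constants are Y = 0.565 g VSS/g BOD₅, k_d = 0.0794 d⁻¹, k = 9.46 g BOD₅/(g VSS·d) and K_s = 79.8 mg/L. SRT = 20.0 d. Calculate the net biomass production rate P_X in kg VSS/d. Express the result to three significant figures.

P_X ≈ 145 kg VSS/d

From the Monod/SRT balance for a CMAS, S = K_s·(1+k_d θ_c)/[θ_c·(Y k − k_d) − 1] = 79.8 × (1 + 0.0794 × 20.0) / [20.0 × (0.565 × 9.46 − 0.0794) − 1] = 206.5 / 104.3 = 1.980 mg/L.
The observed yield is Y_obs = Y/(1 + k_d·θ_c) = 0.565 / (1 + 0.0794 × 20.0) = 0.565 / 2.588 = 0.2183 g VSS per g BOD₅ removed.
Substrate removed = Q·(S₀ − S) = 492 m³/d × (1350 − 1.98) g/m³ = 6.63×10^5 g/d = 663.2 kg/d.
So the net sludge growth is P_X = 0.2183 × 663.2 = 144.8 kg VSS/d.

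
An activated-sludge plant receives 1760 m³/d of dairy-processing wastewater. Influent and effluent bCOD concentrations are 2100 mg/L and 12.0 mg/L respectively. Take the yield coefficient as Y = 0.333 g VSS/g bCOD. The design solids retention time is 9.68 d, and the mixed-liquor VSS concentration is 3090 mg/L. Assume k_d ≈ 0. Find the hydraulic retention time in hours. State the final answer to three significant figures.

τ ≈ 52.3 h

With k_d = 0 the design equation reduces to V = Y Q (S₀−S) θ_c / X = 0.333 × 1760 × (2100 − 12.0) × 9.68 / 3090 = 3834 m³.
HRT = V/Q = 3834 m³ / 1760 m³·d⁻¹ = 2.178 d × 24 = 52.28 h.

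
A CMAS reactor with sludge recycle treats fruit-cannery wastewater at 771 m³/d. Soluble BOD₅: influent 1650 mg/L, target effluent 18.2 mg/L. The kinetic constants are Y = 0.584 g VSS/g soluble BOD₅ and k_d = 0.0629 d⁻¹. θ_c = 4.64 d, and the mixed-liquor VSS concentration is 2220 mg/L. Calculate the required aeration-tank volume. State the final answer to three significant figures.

From the SRT design equation V = Y Q (S₀−S) θ_c / [X (1 + k_d θ_c)] = 0.584 × 771 × (1650 − 18.2) × 4.64 / [2220 × (1 + 0.0629 × 4.64)] = 3.41×10^6 / 2868 = 1189 m³.

V ≈ 1190 m³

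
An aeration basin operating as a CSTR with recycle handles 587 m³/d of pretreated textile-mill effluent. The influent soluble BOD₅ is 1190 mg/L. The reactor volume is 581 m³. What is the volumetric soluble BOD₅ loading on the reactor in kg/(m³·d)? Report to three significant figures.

Volumetric loading L_v = Q·S₀ / V = 587 × 1190 g/m³ / 581.0 m³ = 1202 g/(m³·d) = 1.202 kg soluble BOD₅/(m³·d).

L_v ≈ 1.20 kg soluble BOD₅/(m³·d)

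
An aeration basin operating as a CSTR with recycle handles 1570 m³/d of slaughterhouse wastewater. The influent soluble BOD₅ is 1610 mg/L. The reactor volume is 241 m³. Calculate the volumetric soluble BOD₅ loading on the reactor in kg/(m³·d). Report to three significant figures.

Volumetric loading L_v = Q·S₀ / V = 1570 × 1610 g/m³ / 241.0 m³ = 10488 g/(m³·d) = 10.49 kg soluble BOD₅/(m³·d).

L_v ≈ 10.5 kg soluble BOD₅/(m³·d)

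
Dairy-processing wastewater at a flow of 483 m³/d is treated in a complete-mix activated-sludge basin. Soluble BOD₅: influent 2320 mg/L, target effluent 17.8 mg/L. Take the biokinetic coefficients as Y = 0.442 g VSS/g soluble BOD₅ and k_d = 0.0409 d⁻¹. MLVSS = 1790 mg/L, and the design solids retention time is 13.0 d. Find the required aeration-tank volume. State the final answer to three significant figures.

V ≈ 2330 m³

Rearranging the biomass balance for a CMAS with decay, V = Y·Q·ΔS·θ_c / [X·(1+k_d θ_c)] = 0.442 × 483 × (2320 − 17.8) × 13.0 / [1790 × (1 + 0.0409 × 13.0)] = 6.39×10^6 / 2742 = 2330 m³.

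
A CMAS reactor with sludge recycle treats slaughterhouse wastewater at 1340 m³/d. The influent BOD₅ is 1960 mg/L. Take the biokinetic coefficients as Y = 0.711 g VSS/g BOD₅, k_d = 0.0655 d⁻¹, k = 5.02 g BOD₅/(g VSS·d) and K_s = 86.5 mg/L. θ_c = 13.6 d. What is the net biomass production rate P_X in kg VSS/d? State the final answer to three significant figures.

P_X ≈ 986 kg VSS/d

For a completely mixed reactor with recycle the Lawrence–McCarty relation gives S = K_s·(1 + k_d·θ_c) / [θ_c·(Y·k − k_d) − 1] = 86.5 × (1 + 0.0655 × 13.6) / [13.6 × (0.711 × 5.02 − 0.0655) − 1] = 163.6 / 46.65 = 3.506 mg/L.
The observed yield is Y_obs = Y/(1 + k_d·θ_c) = 0.711 / (1 + 0.0655 × 13.6) = 0.711 / 1.891 = 0.3760 g VSS per g BOD₅ removed.
Mass of BOD₅ removed per day: Q(S₀ − S) = 1340 × 1956 g/m³ = 2622 kg/d.
Net biomass production P_X = Y_obs × Q·(S₀ − S) = 0.3760 × 2622 = 985.8 kg VSS/d.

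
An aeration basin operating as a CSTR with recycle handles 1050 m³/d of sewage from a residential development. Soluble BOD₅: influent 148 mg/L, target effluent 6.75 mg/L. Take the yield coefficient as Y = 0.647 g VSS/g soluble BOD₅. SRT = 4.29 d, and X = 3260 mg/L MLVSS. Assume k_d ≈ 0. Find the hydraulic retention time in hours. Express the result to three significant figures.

With k_d = 0 the design equation reduces to V = Y Q (S₀−S) θ_c / X = 0.647 × 1050 × (148 − 6.75) × 4.29 / 3260 = 126.3 m³.
τ = V/Q = 126.3/1050 = 0.1203 d, or 2.886 h.

τ ≈ 2.89 h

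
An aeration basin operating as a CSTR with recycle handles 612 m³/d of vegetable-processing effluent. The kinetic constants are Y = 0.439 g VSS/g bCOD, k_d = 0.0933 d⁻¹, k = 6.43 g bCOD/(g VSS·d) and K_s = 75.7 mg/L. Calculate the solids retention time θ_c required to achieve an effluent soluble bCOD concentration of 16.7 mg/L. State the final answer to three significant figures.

From 1/θ_c = Y·k·S/(K_s + S) − k_d: Y·k·S/(K_s+S) = 0.439 × 6.43 × 16.7 / (75.7 + 16.7) = 0.5102 d⁻¹.
Then 1/θ_c = μ − k_d = 0.5102 − 0.0933 = 0.4169 d⁻¹, giving θ_c = 2.399 d.

θ_c ≈ 2.40 d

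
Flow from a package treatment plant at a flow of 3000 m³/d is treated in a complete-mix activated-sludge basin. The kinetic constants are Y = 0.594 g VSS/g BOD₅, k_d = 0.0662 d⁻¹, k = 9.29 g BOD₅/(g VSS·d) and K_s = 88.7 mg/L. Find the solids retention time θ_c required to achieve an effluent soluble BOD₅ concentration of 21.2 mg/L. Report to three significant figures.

At the target effluent, Y k S/(K_s+S) = 0.594×9.29×21.2/109.9 = 1.064 d⁻¹.
1/θ_c = 1.064 − 0.0662 = 0.9983 d⁻¹, so θ_c = 1.002 d.

θ_c ≈ 1.00 d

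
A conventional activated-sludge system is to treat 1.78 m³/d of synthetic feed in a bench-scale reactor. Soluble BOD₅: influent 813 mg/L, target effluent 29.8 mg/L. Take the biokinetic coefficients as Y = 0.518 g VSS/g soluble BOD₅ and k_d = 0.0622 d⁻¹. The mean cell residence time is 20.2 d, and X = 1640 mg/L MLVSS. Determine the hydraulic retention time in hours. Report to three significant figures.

Steady-state biomass mass balance: V·X·(1 + k_d·θ_c) = Y·Q·(S₀ − S)·θ_c, so V = 0.518 × 1.78 × (813 − 29.8) × 20.2 / [1640 × (1 + 0.0622 × 20.2)] = 1.46×10^4 / 3701 = 3.942 m³.
Hydraulic retention time τ = V/Q = 3.942 / 1.78 = 2.215 d = 53.15 h.

τ ≈ 53.1 h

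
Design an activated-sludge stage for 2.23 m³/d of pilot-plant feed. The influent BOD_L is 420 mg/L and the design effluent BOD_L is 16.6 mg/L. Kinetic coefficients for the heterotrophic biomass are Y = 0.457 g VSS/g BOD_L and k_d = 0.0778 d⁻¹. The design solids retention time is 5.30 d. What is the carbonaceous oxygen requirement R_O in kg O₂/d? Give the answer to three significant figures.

Observed yield with endogenous decay: Y_obs = Y / (1 + k_d·θ_c) = 0.457 / (1 + 0.0778 × 5.30) = 0.457 / 1.412 = 0.3236 g VSS/g BOD_L.
Q·(S₀ − S) = 2.23 × (420 − 16.6) × 10⁻³ = 0.8996 kg/d removed.
Biomass synthesised: P_X = Y_obs × 0.8996 = 0.2911 kg VSS/d.
R_O = Q·ΔS − 1.42 P_X = 0.8996 − 0.4133 = 0.4862 kg O₂/d.

R_O ≈ 0.486 kg O₂/d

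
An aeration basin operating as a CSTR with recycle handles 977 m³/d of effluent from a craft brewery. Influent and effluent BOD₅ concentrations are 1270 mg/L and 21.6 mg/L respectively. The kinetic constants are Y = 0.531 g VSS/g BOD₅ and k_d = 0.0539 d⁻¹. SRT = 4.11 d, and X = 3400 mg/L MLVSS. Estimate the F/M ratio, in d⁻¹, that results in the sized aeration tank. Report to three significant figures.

Steady-state biomass mass balance: V·X·(1 + k_d·θ_c) = Y·Q·(S₀ − S)·θ_c, so V = 0.531 × 977 × (1270 − 21.6) × 4.11 / [3400 × (1 + 0.0539 × 4.11)] = 2.66×10^6 / 4153 = 640.9 m³.
F/M = Q·S₀ / (V·X) = 977 × 1270 / (640.9 × 3400) = 0.5694 g BOD₅·(g VSS·d)⁻¹.

F/M ≈ 0.569 d⁻¹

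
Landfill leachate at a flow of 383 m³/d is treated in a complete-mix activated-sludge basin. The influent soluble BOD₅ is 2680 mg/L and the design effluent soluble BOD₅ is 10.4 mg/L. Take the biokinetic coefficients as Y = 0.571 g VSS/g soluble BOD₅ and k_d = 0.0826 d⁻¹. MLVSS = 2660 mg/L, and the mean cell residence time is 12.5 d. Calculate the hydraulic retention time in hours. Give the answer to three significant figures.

τ ≈ 84.6 h

Rearranging the biomass balance for a CMAS with decay, V = Y·Q·ΔS·θ_c / [X·(1+k_d θ_c)] = 0.571 × 383 × (2680 − 10.4) × 12.5 / [2660 × (1 + 0.0826 × 12.5)] = 7.3×10^6 / 5406 = 1350 m³.
Hydraulic retention time τ = V/Q = 1350 / 383 = 3.524 d = 84.58 h.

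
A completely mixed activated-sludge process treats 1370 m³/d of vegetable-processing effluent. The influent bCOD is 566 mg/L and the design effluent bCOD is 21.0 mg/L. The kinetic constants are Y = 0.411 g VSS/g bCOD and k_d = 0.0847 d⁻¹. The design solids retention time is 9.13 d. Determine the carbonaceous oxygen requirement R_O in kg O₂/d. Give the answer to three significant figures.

Y_obs = Y / (1 + k_d θ_c) = 0.411 / (1 + 0.0847 × 9.13) = 0.411 / 1.773 = 0.2318.
Substrate removed = Q·(S₀ − S) = 1370 m³/d × (566 − 21.0) g/m³ = 7.47×10^5 g/d = 746.6 kg/d.
P_X = Y_obs·Q·(S₀ − S) = 0.2318 × 746.6 = 173.1 kg VSS/d.
R_O = Q·(S₀ − S) − 1.42·P_X = 746.6 − 1.42 × 173.1 = 500.9 kg O₂/d.

R_O ≈ 501 kg O₂/d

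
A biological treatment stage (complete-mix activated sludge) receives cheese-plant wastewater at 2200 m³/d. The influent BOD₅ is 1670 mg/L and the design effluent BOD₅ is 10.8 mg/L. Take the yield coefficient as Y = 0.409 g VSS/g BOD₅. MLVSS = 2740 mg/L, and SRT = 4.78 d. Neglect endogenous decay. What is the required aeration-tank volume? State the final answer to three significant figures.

V·X = Y·Q·ΔS·θ_c gives V = 0.409 × 2200 × (1670 − 10.8) × 4.78 / 2740 = 2604 m³.

V ≈ 2600 m³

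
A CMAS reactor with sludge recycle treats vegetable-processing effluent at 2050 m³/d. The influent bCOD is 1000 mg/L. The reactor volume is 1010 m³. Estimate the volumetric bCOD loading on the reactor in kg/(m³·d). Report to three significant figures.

Applied bCOD load per unit volume = Q·S₀/V = (2050 × 1000/1000)/1010 = 2.030 kg bCOD·m⁻³·d⁻¹.

L_v ≈ 2.03 kg bCOD/(m³·d)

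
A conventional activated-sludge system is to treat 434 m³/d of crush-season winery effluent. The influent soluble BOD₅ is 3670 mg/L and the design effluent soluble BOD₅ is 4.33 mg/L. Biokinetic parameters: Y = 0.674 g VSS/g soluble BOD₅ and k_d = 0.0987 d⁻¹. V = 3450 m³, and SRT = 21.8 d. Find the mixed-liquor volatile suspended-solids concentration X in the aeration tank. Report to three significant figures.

From V·X·(1 + k_d·θ_c) = Y·Q·(S₀ − S)·θ_c: X = 0.674 × 434 × (3670 − 4.33) × 21.8 / [3450 × (1 + 0.0987 × 21.8)] = 2150 mg/L.

X ≈ 2150 mg/L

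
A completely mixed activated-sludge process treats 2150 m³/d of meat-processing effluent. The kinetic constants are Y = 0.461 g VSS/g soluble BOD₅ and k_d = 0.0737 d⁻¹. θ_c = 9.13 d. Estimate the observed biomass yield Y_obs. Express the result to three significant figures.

The observed yield is Y_obs = Y/(1 + k_d·θ_c) = 0.461 / (1 + 0.0737 × 9.13) = 0.461 / 1.673 = 0.2756 g VSS per g soluble BOD₅ removed.

Y_obs ≈ 0.276 g VSS/g soluble BOD₅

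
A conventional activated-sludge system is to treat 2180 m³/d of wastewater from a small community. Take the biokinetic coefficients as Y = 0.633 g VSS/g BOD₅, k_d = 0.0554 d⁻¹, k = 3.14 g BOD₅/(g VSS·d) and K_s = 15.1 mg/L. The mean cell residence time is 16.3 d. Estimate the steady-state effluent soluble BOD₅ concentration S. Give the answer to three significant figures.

For a completely mixed reactor with recycle the Lawrence–McCarty relation gives S = K_s·(1 + k_d·θ_c) / [θ_c·(Y·k − k_d) − 1] = 15.1 × (1 + 0.0554 × 16.3) / [16.3 × (0.633 × 3.14 − 0.0554) − 1] = 28.74 / 30.50 = 0.9423 mg/L.

S ≈ 0.942 mg/L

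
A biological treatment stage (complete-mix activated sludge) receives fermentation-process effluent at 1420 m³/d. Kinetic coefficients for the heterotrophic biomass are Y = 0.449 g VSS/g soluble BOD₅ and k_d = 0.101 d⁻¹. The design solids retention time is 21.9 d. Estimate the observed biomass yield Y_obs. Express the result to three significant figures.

The observed yield is Y_obs = Y/(1 + k_d·θ_c) = 0.449 / (1 + 0.101 × 21.9) = 0.449 / 3.212 = 0.1398 g VSS per g soluble BOD₅ removed.

Y_obs ≈ 0.140 g VSS/g soluble BOD₅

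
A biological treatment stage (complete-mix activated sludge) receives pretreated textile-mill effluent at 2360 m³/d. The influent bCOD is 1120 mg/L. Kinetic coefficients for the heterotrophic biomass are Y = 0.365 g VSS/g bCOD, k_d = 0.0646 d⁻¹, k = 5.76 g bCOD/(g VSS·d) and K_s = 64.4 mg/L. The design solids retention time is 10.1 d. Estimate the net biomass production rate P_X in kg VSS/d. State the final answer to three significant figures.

P_X ≈ 581 kg VSS/d

For a completely mixed reactor with recycle the Lawrence–McCarty relation gives S = K_s·(1 + k_d·θ_c) / [θ_c·(Y·k − k_d) − 1] = 64.4 × (1 + 0.0646 × 10.1) / [10.1 × (0.365 × 5.76 − 0.0646) − 1] = 106.4 / 19.58 = 5.435 mg/L.
The observed yield is Y_obs = Y/(1 + k_d·θ_c) = 0.365 / (1 + 0.0646 × 10.1) = 0.365 / 1.652 = 0.2209 g VSS per g bCOD removed.
Mass of bCOD removed per day: Q(S₀ − S) = 2360 × 1115 g/m³ = 2630 kg/d.
Net biomass production P_X = Y_obs × Q·(S₀ − S) = 0.2209 × 2630 = 581.0 kg VSS/d.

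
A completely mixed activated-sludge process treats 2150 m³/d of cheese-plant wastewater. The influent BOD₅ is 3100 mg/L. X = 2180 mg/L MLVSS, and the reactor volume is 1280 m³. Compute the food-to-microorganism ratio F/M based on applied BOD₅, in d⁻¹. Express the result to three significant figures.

F/M ≈ 2.39 d⁻¹

F/M = applied load / biomass = Q·S₀/(V·X) = 2150 × 3100 / (1280 × 2180) = 2.389 d⁻¹.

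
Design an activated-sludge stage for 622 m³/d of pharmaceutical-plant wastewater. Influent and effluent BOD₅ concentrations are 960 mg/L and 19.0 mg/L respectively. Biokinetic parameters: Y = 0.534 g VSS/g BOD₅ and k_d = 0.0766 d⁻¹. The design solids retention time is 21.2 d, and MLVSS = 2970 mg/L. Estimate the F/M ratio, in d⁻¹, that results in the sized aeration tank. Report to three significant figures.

F/M ≈ 0.236 d⁻¹

Rearranging the biomass balance for a CMAS with decay, V = Y·Q·ΔS·θ_c / [X·(1+k_d θ_c)] = 0.534 × 622 × (960 − 19.0) × 21.2 / [2970 × (1 + 0.0766 × 21.2)] = 6.63×10^6 / 7793 = 850.3 m³.
F/M = applied load / biomass = Q·S₀/(V·X) = 622 × 960 / (850.3 × 2970) = 0.2365 d⁻¹.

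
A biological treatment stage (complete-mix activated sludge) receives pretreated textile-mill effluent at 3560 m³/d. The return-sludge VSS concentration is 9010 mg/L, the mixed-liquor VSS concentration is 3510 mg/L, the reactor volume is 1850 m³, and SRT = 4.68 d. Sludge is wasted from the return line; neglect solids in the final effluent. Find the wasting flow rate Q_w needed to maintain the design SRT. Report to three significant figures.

Wasting from the return line (neglecting effluent solids): Q_w = V·X / (θ_c·X_r) = 1850 × 3510 / (4.68 × 9010) = 154.0 m³/d.

Q_w ≈ 154 m³/d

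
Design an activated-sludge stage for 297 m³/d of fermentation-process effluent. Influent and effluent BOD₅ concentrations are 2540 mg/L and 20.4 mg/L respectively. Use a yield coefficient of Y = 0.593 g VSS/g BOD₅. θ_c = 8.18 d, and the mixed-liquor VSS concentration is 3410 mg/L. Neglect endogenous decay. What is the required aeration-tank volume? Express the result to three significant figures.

V ≈ 1060 m³

With k_d = 0 the design equation reduces to V = Y Q (S₀−S) θ_c / X = 0.593 × 297 × (2540 − 20.4) × 8.18 / 3410 = 1064 m³.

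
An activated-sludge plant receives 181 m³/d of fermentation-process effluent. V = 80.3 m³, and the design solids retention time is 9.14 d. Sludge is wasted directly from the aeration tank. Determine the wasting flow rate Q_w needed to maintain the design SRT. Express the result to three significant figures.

Q_w ≈ 8.79 m³/d

Wasting from the aeration tank: Q_w = V / θ_c = 80.30 / 9.14 = 8.786 m³/d.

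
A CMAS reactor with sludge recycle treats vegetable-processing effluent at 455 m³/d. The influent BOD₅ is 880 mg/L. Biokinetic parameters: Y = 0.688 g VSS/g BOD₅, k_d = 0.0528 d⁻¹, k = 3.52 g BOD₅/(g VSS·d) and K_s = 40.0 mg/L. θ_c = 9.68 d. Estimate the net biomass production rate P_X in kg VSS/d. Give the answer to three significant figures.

Effluent substrate depends only on kinetics and SRT: S = K_s(1 + k_d θ_c) / [θ_c(Yk − k_d) − 1] = 40.0 × (1 + 0.0528 × 9.68) / [9.68 × (0.688 × 3.52 − 0.0528) − 1] = 60.44 / 21.93 = 2.756 mg/L.
Y_obs = Y / (1 + k_d θ_c) = 0.688 / (1 + 0.0528 × 9.68) = 0.688 / 1.511 = 0.4553.
Substrate removed = Q·(S₀ − S) = 455 m³/d × (880 − 2.76) g/m³ = 3.99×10^5 g/d = 399.1 kg/d.
Net biomass production P_X = Y_obs × Q·(S₀ − S) = 0.4553 × 399.1 = 181.7 kg VSS/d.

P_X ≈ 182 kg VSS/d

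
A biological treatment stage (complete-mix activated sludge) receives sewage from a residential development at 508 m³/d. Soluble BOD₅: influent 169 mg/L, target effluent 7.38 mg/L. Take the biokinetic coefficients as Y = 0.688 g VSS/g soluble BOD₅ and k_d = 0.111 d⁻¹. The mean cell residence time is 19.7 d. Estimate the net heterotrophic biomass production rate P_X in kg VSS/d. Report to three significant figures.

Correct the yield for decay: Y_obs = Y/(1 + k_d θ_c) = 0.688 / (1 + 0.111 × 19.7) = 0.688 / 3.187 = 0.2159.
Substrate removed = Q·(S₀ − S) = 508 m³/d × (169 − 7.38) g/m³ = 8.21×10^4 g/d = 82.10 kg/d.
So the net sludge growth is P_X = 0.2159 × 82.10 = 17.73 kg VSS/d.

P_X ≈ 17.7 kg VSS/d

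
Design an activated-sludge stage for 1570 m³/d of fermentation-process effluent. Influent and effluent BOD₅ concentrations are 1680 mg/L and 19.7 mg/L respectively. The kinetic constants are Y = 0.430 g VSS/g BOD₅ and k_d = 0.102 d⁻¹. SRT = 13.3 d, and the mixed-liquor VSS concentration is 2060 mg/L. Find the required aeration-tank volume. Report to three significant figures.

V ≈ 3070 m³

Steady-state biomass mass balance: V·X·(1 + k_d·θ_c) = Y·Q·(S₀ − S)·θ_c, so V = 0.430 × 1570 × (1680 − 19.7) × 13.3 / [2060 × (1 + 0.102 × 13.3)] = 1.49×10^7 / 4855 = 3071 m³.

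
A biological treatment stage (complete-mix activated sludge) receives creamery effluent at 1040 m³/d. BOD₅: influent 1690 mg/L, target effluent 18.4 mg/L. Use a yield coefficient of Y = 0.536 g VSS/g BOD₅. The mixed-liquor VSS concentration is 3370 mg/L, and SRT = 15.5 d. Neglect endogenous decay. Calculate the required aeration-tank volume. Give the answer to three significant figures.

V ≈ 4290 m³

With k_d = 0 the design equation reduces to V = Y Q (S₀−S) θ_c / X = 0.536 × 1040 × (1690 − 18.4) × 15.5 / 3370 = 4286 m³.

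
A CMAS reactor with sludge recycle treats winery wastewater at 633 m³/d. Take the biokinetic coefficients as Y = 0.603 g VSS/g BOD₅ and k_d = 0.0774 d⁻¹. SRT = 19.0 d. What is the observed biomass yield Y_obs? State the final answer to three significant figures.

Correct the yield for decay: Y_obs = Y/(1 + k_d θ_c) = 0.603 / (1 + 0.0774 × 19.0) = 0.603 / 2.471 = 0.2441.

Y_obs ≈ 0.244 g VSS/g BOD₅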